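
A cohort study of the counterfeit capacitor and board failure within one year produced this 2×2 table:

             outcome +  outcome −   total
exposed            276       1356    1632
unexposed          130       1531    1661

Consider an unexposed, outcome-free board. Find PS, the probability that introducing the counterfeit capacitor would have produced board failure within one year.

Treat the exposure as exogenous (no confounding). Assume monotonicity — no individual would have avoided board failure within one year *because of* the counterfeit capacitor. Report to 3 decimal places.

PS ≈ 0.099

p₁ = P(outcome | exposed) = 276/1632 = 0.16912
p₀ = P(outcome | unexposed) = 130/1661 = 0.078266
Under exogeneity and monotonicity, PS = (p₁ − p₀) / (1 − p₀).
PS = (0.16912 − 0.078266) / (1 − 0.078266) = 0.090852 / 0.92173 ≈ 0.0986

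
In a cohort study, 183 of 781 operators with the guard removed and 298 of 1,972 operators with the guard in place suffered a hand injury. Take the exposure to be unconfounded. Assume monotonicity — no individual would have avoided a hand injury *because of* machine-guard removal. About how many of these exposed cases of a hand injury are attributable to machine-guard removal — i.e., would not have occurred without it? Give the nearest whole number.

about 65 cases

p₁ = P(outcome | exposed) = 183/781 = 0.23431
p₀ = P(outcome | unexposed) = 298/1972 = 0.15112
PN = (p₁ − p₀)/p₁ = (0.23431 − 0.15112) / 0.23431 ≈ 0.35507.
Attributable cases ≈ PN × (exposed cases) = 0.35507 × 183 ≈ 64.98.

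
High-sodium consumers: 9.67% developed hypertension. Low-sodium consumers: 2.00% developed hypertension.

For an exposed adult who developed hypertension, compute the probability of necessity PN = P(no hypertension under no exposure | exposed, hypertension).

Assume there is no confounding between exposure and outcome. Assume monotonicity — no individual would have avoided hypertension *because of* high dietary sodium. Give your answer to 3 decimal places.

PN ≈ 0.793

p₁ = 0.0967, p₀ = 0.02.
Under exogeneity and monotonicity, PN = (p₁ − p₀) / p₁.
PN = (0.0967 − 0.02) / 0.0967 = 0.0767 / 0.0967 ≈ 0.7932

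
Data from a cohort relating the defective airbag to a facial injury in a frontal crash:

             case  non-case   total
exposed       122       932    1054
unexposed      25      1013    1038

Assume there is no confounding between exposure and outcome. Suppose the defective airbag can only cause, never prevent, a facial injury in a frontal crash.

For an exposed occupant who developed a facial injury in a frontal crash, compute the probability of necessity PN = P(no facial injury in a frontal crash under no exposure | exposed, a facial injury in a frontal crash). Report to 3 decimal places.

PN ≈ 0.792

p₁ = P(outcome | exposed) = 122/1054 = 0.11575
p₀ = P(outcome | unexposed) = 25/1038 = 0.024085
Under exogeneity and monotonicity, PN = (p₁ − p₀)/p₁.
PN = (0.11575 − 0.024085) / 0.11575 ≈ 0.7919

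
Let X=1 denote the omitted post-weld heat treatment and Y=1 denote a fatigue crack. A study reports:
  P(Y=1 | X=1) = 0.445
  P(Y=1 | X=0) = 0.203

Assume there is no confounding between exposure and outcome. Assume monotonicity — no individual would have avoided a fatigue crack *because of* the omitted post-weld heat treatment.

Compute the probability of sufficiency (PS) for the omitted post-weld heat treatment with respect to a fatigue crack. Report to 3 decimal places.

PS ≈ 0.304

Let p₁ = 0.445, p₀ = 0.203.
Under exogeneity and monotonicity, PS = (p₁ − p₀) / (1 − p₀).
PS = (0.445 − 0.203) / (1 − 0.203) = 0.242 / 0.797 ≈ 0.3036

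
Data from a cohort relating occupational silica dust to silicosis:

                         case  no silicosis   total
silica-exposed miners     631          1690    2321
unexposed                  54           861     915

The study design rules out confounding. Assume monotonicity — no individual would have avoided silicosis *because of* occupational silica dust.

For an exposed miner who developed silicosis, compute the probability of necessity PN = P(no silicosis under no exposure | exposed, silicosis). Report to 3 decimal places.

PN ≈ 0.783

p₁ = P(outcome | exposed) = 631/2321 = 0.27187
p₀ = P(outcome | unexposed) = 54/915 = 0.059016
Under exogeneity and monotonicity, PN = (p₁ − p₀) / p₁.
PN = (0.27187 − 0.059016) / 0.27187 = 0.21285 / 0.27187 ≈ 0.7829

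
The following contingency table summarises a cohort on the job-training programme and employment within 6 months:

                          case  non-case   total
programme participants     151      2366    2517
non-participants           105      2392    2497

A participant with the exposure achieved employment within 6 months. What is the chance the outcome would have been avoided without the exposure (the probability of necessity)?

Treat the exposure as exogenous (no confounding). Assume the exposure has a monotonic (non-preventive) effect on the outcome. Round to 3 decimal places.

p₁ = P(outcome | exposed) = 151/2517 = 0.059992
p₀ = P(outcome | unexposed) = 105/2497 = 0.04205
Under exogeneity and monotonicity, PN = (p₁ − p₀)/p₁.
PN = (0.059992 − 0.04205) / 0.059992 ≈ 0.2991

PN ≈ 0.299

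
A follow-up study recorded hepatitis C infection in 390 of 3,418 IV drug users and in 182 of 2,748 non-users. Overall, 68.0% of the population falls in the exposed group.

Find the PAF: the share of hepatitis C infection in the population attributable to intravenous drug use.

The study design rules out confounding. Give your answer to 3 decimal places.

p₁ = P(outcome | exposed) = 390/3418 = 0.1141
p₀ = P(outcome | unexposed) = 182/2748 = 0.06623
Overall risk P(Y=1) = π·p₁ + (1−π)·p₀ = 0.68×0.1141 + 0.32×0.06623 = 0.098783.
Under exogeneity, PAF = [P(Y=1) − p₀] / P(Y=1).
PAF = (0.098783 − 0.06623) / 0.098783 ≈ 0.3295

PAF ≈ 0.330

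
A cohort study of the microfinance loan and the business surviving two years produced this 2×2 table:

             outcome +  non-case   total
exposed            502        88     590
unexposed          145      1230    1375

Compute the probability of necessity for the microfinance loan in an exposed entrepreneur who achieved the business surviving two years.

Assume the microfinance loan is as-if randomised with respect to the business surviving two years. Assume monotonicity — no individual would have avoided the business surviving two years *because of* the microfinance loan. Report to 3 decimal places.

p₁ = P(outcome | exposed) = 502/590 = 0.85085
p₀ = P(outcome | unexposed) = 145/1375 = 0.10545
Under exogeneity and monotonicity, PN = (p₁ − p₀)/p₁.
PN = (0.85085 − 0.10545) / 0.85085 ≈ 0.8761

PN ≈ 0.876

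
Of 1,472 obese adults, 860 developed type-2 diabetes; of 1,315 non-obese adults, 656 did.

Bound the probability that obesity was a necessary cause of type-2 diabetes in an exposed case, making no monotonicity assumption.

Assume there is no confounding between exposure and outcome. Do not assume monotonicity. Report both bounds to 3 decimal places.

0.146 ≤ PN ≤ 0.858

p₁ = P(outcome | exposed) = 860/1472 = 0.58424
p₀ = P(outcome | unexposed) = 656/1315 = 0.49886
Under exogeneity alone the bounds on PN are max{0,(p₁−p₀)/p₁} ≤ PN ≤ min{1,(1−p₀)/p₁}.
  lower = (p₁ − p₀)/p₁ = 0.08538 / 0.58424 ≈ 0.1461
  upper = min{1, (1 − p₀)/p₁} = 0.50114 / 0.58424 ≈ 0.8578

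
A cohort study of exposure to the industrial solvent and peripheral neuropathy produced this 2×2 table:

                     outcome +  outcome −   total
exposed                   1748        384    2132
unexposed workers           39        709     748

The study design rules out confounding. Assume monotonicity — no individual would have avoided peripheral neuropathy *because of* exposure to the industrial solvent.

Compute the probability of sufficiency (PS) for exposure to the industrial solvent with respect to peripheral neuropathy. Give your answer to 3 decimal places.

p₁ = P(outcome | exposed) = 1748/2132 = 0.81989
p₀ = P(outcome | unexposed) = 39/748 = 0.052139
Under exogeneity and monotonicity, PS = (p₁ − p₀) / (1 − p₀).
PS = (0.81989 − 0.052139) / (1 − 0.052139) = 0.76775 / 0.94786 ≈ 0.8100

PS ≈ 0.810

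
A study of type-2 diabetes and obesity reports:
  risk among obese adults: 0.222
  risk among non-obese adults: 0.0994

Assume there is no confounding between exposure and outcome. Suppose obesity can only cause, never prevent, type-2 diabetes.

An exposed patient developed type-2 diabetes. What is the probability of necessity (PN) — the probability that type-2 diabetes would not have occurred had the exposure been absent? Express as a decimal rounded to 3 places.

PN ≈ 0.552

Let p₁ = 0.222, p₀ = 0.0994.
Under exogeneity and monotonicity, PN = (p₁ − p₀) / p₁.
PN = (0.222 − 0.0994) / 0.222 = 0.1226 / 0.222 ≈ 0.5523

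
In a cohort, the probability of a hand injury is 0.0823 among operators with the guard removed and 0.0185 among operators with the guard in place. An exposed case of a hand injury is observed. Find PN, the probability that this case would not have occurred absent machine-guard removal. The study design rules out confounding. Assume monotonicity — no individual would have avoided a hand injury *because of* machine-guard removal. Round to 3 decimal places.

PN ≈ 0.775

Let p₁ = 0.0823, p₀ = 0.0185.
Under exogeneity and monotonicity, PN = (p₁ − p₀) / p₁.
PN = (0.0823 − 0.0185) / 0.0823 = 0.0638 / 0.0823 ≈ 0.7752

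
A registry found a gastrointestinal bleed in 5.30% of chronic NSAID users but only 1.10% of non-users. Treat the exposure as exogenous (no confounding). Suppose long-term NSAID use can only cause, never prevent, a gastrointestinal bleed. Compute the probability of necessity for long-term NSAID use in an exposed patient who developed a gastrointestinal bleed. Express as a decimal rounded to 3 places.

p₁ = 0.053, p₀ = 0.011.
Under exogeneity and monotonicity, PN = (p₁ − p₀) / p₁.
PN = (0.053 − 0.011) / 0.053 = 0.042 / 0.053 ≈ 0.7925

PN ≈ 0.792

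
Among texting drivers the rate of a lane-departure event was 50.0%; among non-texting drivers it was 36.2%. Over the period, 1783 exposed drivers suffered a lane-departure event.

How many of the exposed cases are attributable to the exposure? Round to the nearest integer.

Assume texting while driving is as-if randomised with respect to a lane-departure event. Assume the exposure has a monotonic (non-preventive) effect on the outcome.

about 492 cases

p₁ = 0.5, p₀ = 0.362.
PN = (p₁ − p₀)/p₁ = (0.5 − 0.362) / 0.5 ≈ 0.27600.
Attributable cases ≈ PN × (exposed cases) = 0.27600 × 1783 ≈ 492.11.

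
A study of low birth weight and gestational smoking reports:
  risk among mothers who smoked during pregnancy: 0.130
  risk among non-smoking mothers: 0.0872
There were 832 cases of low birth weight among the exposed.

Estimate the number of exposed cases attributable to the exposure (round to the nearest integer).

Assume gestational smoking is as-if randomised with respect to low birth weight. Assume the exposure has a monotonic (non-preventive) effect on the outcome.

Let p₁ = 0.13, p₀ = 0.0872.
PN = (p₁ − p₀)/p₁ = (0.13 − 0.0872) / 0.13 ≈ 0.32923.
Attributable cases ≈ PN × (exposed cases) = 0.32923 × 832 ≈ 273.92.

about 274 cases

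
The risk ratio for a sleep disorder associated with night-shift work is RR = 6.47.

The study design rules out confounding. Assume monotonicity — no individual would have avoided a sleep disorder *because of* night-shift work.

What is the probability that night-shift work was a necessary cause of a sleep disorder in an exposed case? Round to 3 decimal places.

PN ≈ 0.845

Under exogeneity and monotonicity, PN = (RR − 1) / RR = 1 − 1/RR.
PN = (6.47 − 1) / 6.47 = 5.47 / 6.47 ≈ 0.8454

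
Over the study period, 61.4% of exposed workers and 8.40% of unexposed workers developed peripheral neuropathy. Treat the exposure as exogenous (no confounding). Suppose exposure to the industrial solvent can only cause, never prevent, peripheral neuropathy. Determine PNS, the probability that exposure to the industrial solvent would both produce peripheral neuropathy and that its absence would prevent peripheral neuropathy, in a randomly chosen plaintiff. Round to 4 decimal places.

p₁ = 0.614, p₀ = 0.084.
Under exogeneity and monotonicity, PNS = p₁ − p₀.
PNS = 0.614 − 0.084 = 0.53

PNS ≈ 0.5300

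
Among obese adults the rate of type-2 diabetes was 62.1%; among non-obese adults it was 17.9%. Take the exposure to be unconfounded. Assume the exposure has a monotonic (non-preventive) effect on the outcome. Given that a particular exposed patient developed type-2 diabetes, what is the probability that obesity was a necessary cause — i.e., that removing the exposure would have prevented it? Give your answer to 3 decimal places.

p₁ = 0.621, p₀ = 0.179.
Under exogeneity and monotonicity, PN = (p₁ − p₀) / p₁.
PN = (0.621 − 0.179) / 0.621 = 0.442 / 0.621 ≈ 0.7118

PN ≈ 0.712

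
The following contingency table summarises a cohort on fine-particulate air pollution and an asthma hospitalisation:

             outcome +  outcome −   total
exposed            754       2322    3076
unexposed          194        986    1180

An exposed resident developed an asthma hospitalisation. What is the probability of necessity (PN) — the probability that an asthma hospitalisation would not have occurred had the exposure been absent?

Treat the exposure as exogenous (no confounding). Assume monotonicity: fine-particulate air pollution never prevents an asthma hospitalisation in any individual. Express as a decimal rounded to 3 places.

p₁ = P(outcome | exposed) = 754/3076 = 0.24512
p₀ = P(outcome | unexposed) = 194/1180 = 0.16441
Under exogeneity and monotonicity, PN = (p₁ − p₀)/p₁.
PN = (0.24512 − 0.16441) / 0.24512 ≈ 0.3293

PN ≈ 0.329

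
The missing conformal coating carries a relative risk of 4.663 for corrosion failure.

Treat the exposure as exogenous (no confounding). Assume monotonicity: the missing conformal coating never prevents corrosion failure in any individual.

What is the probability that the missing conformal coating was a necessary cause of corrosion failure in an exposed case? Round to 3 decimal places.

Under exogeneity and monotonicity, PN = (RR − 1) / RR = 1 − 1/RR.
PN = (4.663 − 1) / 4.663 = 3.663 / 4.663 ≈ 0.7855

PN ≈ 0.786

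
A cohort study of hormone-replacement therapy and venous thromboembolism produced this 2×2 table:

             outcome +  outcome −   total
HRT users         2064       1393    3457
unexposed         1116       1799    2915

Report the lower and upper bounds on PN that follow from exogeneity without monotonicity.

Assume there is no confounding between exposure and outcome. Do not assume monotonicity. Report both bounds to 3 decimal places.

p₁ = P(outcome | exposed) = 2064/3457 = 0.59705
p₀ = P(outcome | unexposed) = 1116/2915 = 0.38285
Under exogeneity alone the bounds on PN are max{0,(p₁−p₀)/p₁} ≤ PN ≤ min{1,(1−p₀)/p₁}.
  lower = (p₁ − p₀)/p₁ = 0.2142 / 0.59705 ≈ 0.3588
  upper = min{1, (1 − p₀)/p₁} = 0.61715 / 0.59705 ≈ 1.0337 → capped at 1

0.359 ≤ PN ≤ 1.000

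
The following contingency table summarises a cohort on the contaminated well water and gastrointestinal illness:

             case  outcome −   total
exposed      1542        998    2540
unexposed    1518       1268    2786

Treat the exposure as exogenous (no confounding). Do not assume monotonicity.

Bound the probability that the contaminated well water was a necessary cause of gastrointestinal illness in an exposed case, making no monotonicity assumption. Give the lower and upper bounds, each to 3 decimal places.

p₁ = P(outcome | exposed) = 1542/2540 = 0.60709
p₀ = P(outcome | unexposed) = 1518/2786 = 0.54487
Under exogeneity alone the bounds on PN are max{0,(p₁−p₀)/p₁} ≤ PN ≤ min{1,(1−p₀)/p₁}.
  lower = (p₁ − p₀)/p₁ = 0.062219 / 0.60709 ≈ 0.1025
  upper = min{1, (1 − p₀)/p₁} = 0.45513 / 0.60709 ≈ 0.7497

0.102 ≤ PN ≤ 0.750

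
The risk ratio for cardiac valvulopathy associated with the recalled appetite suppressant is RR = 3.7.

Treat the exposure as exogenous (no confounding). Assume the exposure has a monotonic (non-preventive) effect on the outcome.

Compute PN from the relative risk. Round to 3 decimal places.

Under exogeneity and monotonicity, PN = (RR − 1) / RR = 1 − 1/RR.
PN = (3.7 − 1) / 3.7 = 2.7 / 3.7 ≈ 0.7297

PN ≈ 0.730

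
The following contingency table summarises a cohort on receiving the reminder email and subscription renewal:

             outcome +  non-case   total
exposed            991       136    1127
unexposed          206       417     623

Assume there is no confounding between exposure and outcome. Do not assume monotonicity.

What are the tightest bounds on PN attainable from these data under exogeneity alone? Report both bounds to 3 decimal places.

p₁ = P(outcome | exposed) = 991/1127 = 0.87933
p₀ = P(outcome | unexposed) = 206/623 = 0.33066
Under exogeneity alone the bounds on PN are max{0,(p₁−p₀)/p₁} ≤ PN ≤ min{1,(1−p₀)/p₁}.
  lower = (p₁ − p₀)/p₁ = 0.54867 / 0.87933 ≈ 0.6240
  upper = min{1, (1 − p₀)/p₁} = 0.66934 / 0.87933 ≈ 0.7612

0.624 ≤ PN ≤ 0.761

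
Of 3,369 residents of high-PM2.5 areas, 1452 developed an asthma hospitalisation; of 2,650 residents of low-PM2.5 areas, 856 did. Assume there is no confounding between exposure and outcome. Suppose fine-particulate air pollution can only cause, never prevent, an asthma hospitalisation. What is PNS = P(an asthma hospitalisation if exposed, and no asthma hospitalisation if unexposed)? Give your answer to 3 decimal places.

PNS ≈ 0.108

p₁ = P(outcome | exposed) = 1452/3369 = 0.43099
p₀ = P(outcome | unexposed) = 856/2650 = 0.32302
Under exogeneity and monotonicity, PNS = p₁ − p₀.
PNS = 0.43099 − 0.32302 = 0.10797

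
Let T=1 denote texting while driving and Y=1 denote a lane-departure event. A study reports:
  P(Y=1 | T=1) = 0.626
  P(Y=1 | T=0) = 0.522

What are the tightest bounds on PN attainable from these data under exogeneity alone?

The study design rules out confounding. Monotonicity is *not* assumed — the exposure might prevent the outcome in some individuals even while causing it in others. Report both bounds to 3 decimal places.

0.166 ≤ PN ≤ 0.764

Let p₁ = 0.626, p₀ = 0.522.
Under exogeneity alone the bounds on PN are max{0,(p₁−p₀)/p₁} ≤ PN ≤ min{1,(1−p₀)/p₁}.
  lower = (p₁ − p₀)/p₁ = 0.104 / 0.626 ≈ 0.1661
  upper = min{1, (1 − p₀)/p₁} = 0.478 / 0.626 ≈ 0.7636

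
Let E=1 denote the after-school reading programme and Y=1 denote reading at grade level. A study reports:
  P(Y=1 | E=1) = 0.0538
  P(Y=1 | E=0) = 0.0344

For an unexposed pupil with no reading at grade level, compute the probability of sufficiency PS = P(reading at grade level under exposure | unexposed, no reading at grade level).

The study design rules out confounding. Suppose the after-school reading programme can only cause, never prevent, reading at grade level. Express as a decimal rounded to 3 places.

Let p₁ = 0.0538, p₀ = 0.0344.
Under exogeneity and monotonicity, PS = (p₁ − p₀) / (1 − p₀).
PS = (0.0538 − 0.0344) / (1 − 0.0344) = 0.0194 / 0.9656 ≈ 0.0201

PS ≈ 0.020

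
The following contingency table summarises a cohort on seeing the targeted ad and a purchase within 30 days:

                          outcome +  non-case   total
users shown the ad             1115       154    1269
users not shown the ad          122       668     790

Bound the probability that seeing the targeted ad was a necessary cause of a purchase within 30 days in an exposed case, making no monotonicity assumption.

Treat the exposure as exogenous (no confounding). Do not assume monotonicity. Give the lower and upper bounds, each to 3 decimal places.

0.824 ≤ PN ≤ 0.962

p₁ = P(outcome | exposed) = 1115/1269 = 0.87864
p₀ = P(outcome | unexposed) = 122/790 = 0.15443
Under exogeneity alone the bounds on PN are max{0,(p₁−p₀)/p₁} ≤ PN ≤ min{1,(1−p₀)/p₁}.
  lower = (p₁ − p₀)/p₁ = 0.72421 / 0.87864 ≈ 0.8242
  upper = min{1, (1 − p₀)/p₁} = 0.84557 / 0.87864 ≈ 0.9624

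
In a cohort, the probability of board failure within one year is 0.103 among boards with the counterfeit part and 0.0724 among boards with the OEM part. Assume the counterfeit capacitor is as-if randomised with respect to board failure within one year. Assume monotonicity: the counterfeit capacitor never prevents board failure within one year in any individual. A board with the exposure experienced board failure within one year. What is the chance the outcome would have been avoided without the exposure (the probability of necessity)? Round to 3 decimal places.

PN ≈ 0.297

Let p₁ = 0.103, p₀ = 0.0724.
Under exogeneity and monotonicity, PN = (p₁ − p₀) / p₁.
PN = (0.103 − 0.0724) / 0.103 = 0.0306 / 0.103 ≈ 0.2971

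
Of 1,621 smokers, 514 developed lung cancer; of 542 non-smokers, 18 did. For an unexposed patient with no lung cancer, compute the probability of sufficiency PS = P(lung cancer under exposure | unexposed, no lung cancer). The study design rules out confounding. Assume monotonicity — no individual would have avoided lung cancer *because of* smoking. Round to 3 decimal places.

p₁ = P(outcome | exposed) = 514/1621 = 0.31709
p₀ = P(outcome | unexposed) = 18/542 = 0.03321
Under exogeneity and monotonicity, PS = (p₁ − p₀) / (1 − p₀).
PS = (0.31709 − 0.03321) / (1 − 0.03321) = 0.28388 / 0.96679 ≈ 0.2936

PS ≈ 0.294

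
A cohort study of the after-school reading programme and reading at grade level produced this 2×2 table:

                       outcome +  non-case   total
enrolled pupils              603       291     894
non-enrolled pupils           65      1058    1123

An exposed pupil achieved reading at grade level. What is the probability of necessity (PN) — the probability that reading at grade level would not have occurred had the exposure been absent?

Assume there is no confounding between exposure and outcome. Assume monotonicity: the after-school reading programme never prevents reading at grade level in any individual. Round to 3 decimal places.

PN ≈ 0.914

p₁ = P(outcome | exposed) = 603/894 = 0.6745
p₀ = P(outcome | unexposed) = 65/1123 = 0.057881
Under exogeneity and monotonicity, PN = (p₁ − p₀)/p₁.
PN = (0.6745 − 0.057881) / 0.6745 ≈ 0.9142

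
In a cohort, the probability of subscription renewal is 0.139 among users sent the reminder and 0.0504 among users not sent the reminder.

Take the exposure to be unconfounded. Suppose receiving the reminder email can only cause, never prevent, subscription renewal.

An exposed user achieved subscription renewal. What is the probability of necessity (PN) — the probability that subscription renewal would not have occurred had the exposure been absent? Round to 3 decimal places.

PN ≈ 0.637

Let p₁ = 0.139, p₀ = 0.0504.
Under exogeneity and monotonicity, PN = (p₁ − p₀) / p₁.
PN = (0.139 − 0.0504) / 0.139 = 0.0886 / 0.139 ≈ 0.6374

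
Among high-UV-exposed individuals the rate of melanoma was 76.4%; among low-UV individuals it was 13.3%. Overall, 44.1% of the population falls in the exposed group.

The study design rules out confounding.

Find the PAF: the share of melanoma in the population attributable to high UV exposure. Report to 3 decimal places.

p₁ = 0.764, p₀ = 0.133.
Overall risk P(Y=1) = π·p₁ + (1−π)·p₀ = 0.441×0.764 + 0.559×0.133 = 0.41127.
Under exogeneity, PAF = [P(Y=1) − p₀] / P(Y=1).
PAF = (0.41127 − 0.133) / 0.41127 ≈ 0.6766

PAF ≈ 0.677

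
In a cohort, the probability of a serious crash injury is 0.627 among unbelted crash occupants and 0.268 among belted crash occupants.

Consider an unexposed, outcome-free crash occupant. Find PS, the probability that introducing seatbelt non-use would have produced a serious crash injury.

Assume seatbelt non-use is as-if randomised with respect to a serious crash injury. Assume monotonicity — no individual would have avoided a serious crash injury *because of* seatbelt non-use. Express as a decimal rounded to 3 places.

PS ≈ 0.490

Let p₁ = 0.627, p₀ = 0.268.
Under exogeneity and monotonicity, PS = (p₁ − p₀) / (1 − p₀).
PS = (0.627 − 0.268) / (1 − 0.268) = 0.359 / 0.732 ≈ 0.4904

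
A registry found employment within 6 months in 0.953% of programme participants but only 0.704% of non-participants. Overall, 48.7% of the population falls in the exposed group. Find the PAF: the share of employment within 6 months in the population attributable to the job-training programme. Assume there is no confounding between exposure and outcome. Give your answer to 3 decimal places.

PAF ≈ 0.147

p₁ = 0.00953, p₀ = 0.00704.
Overall risk P(Y=1) = π·p₁ + (1−π)·p₀ = 0.487×0.00953 + 0.513×0.00704 = 0.0082526.
Under exogeneity, PAF = [P(Y=1) − p₀] / P(Y=1).
PAF = (0.0082526 − 0.00704) / 0.0082526 ≈ 0.1469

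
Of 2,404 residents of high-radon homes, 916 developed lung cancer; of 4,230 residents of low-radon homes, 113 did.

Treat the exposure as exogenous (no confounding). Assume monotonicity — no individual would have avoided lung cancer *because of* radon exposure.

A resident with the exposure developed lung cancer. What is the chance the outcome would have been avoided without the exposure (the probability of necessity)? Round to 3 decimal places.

p₁ = P(outcome | exposed) = 916/2404 = 0.38103
p₀ = P(outcome | unexposed) = 113/4230 = 0.026714
Under exogeneity and monotonicity, PN = (p₁ − p₀) / p₁.
PN = (0.38103 − 0.026714) / 0.38103 = 0.35432 / 0.38103 ≈ 0.9299

PN ≈ 0.930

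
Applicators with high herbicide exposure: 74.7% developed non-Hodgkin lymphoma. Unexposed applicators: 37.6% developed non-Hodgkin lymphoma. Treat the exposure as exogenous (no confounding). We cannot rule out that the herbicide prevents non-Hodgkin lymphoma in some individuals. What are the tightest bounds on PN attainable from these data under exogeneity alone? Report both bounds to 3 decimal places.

p₁ = 0.747, p₀ = 0.376.
Under exogeneity alone the bounds on PN are max{0,(p₁−p₀)/p₁} ≤ PN ≤ min{1,(1−p₀)/p₁}.
  lower = (p₁ − p₀)/p₁ = 0.371 / 0.747 ≈ 0.4967
  upper = min{1, (1 − p₀)/p₁} = 0.624 / 0.747 ≈ 0.8353

0.497 ≤ PN ≤ 0.835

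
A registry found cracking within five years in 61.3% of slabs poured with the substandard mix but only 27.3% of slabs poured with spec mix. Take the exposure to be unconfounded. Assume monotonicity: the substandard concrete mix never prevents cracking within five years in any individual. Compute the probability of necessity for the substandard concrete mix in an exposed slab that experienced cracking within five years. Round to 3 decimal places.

p₁ = 0.613, p₀ = 0.273.
Under exogeneity and monotonicity, PN = (p₁ − p₀) / p₁.
PN = (0.613 − 0.273) / 0.613 = 0.34 / 0.613 ≈ 0.5546

PN ≈ 0.555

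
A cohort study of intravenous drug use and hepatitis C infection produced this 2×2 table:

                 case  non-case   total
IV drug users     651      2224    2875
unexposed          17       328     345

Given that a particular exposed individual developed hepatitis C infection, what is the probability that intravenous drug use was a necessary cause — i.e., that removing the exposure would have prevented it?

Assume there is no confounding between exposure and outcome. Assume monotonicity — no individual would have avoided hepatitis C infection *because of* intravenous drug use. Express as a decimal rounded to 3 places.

PN ≈ 0.782

p₁ = P(outcome | exposed) = 651/2875 = 0.22643
p₀ = P(outcome | unexposed) = 17/345 = 0.049275
Under exogeneity and monotonicity, PN = (p₁ − p₀)/p₁.
PN = (0.22643 − 0.049275) / 0.22643 ≈ 0.7824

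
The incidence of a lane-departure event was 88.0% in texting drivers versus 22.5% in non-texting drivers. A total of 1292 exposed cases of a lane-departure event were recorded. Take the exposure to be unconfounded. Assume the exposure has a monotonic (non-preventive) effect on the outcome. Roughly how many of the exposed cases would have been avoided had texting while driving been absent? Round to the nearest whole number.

p₁ = 0.88, p₀ = 0.225.
PN = (p₁ − p₀)/p₁ = (0.88 − 0.225) / 0.88 ≈ 0.74432.
Attributable cases ≈ PN × (exposed cases) = 0.74432 × 1292 ≈ 961.66.

about 962 cases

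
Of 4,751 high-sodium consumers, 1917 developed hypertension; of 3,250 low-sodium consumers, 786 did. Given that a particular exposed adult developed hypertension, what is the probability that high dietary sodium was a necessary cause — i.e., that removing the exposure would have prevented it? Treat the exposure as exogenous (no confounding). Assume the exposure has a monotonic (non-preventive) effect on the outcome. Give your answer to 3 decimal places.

PN ≈ 0.401

p₁ = P(outcome | exposed) = 1917/4751 = 0.40349
p₀ = P(outcome | unexposed) = 786/3250 = 0.24185
Under exogeneity and monotonicity, PN = (p₁ − p₀) / p₁.
PN = (0.40349 − 0.24185) / 0.40349 = 0.16165 / 0.40349 ≈ 0.4006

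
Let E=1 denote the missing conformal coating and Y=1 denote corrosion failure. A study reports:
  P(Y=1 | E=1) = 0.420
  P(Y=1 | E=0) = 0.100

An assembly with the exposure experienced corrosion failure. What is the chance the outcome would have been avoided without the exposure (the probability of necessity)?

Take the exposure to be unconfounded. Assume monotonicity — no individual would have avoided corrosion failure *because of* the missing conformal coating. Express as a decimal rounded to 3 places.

Let p₁ = 0.42, p₀ = 0.1.
Under exogeneity and monotonicity, PN = (p₁ − p₀) / p₁.
PN = (0.42 − 0.1) / 0.42 = 0.32 / 0.42 ≈ 0.7619

PN ≈ 0.762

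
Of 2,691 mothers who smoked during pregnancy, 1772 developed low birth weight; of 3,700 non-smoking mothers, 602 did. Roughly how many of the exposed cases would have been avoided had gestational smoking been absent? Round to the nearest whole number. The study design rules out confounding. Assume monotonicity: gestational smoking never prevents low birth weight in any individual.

about 1334 cases

p₁ = P(outcome | exposed) = 1772/2691 = 0.65849
p₀ = P(outcome | unexposed) = 602/3700 = 0.1627
PN = (p₁ − p₀)/p₁ = (0.65849 − 0.1627) / 0.65849 ≈ 0.75292.
Attributable cases ≈ PN × (exposed cases) = 0.75292 × 1772 ≈ 1334.17.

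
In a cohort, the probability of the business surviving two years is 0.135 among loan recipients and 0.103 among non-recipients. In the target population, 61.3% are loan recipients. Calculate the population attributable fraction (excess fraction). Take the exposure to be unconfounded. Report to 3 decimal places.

Let p₁ = 0.135, p₀ = 0.103.
Overall risk P(Y=1) = π·p₁ + (1−π)·p₀ = 0.613×0.135 + 0.387×0.103 = 0.12262.
Under exogeneity, PAF = [P(Y=1) − p₀] / P(Y=1).
PAF = (0.12262 − 0.103) / 0.12262 ≈ 0.1600

PAF ≈ 0.160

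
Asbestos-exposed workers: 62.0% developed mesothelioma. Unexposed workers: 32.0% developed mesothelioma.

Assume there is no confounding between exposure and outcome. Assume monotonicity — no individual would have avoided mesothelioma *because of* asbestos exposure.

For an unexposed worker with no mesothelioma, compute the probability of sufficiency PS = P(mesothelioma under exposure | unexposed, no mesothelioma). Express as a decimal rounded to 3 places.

p₁ = 0.62, p₀ = 0.32.
Under exogeneity and monotonicity, PS = (p₁ − p₀) / (1 − p₀).
PS = (0.62 − 0.32) / (1 − 0.32) = 0.3 / 0.68 ≈ 0.4412

PS ≈ 0.441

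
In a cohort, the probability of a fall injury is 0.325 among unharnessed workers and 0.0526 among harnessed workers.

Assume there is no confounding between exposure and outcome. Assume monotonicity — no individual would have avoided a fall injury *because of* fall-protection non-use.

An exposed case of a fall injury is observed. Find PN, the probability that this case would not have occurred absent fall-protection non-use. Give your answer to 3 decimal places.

Let p₁ = 0.325, p₀ = 0.0526.
Under exogeneity and monotonicity, PN = (p₁ − p₀) / p₁.
PN = (0.325 − 0.0526) / 0.325 = 0.2724 / 0.325 ≈ 0.8382

PN ≈ 0.838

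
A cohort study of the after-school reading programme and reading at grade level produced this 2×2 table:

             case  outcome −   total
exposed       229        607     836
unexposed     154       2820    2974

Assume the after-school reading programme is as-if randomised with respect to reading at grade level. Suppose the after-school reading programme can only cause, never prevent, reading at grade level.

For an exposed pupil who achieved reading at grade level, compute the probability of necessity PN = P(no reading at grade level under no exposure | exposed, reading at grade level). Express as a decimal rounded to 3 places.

p₁ = P(outcome | exposed) = 229/836 = 0.27392
p₀ = P(outcome | unexposed) = 154/2974 = 0.051782
Under exogeneity and monotonicity, PN = (p₁ − p₀) / p₁.
PN = (0.27392 − 0.051782) / 0.27392 = 0.22214 / 0.27392 ≈ 0.8110

PN ≈ 0.811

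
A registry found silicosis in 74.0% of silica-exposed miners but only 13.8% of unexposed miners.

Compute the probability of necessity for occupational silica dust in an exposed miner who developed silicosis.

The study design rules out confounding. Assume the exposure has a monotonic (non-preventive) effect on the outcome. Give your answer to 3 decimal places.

p₁ = 0.74, p₀ = 0.138.
Under exogeneity and monotonicity, PN = (p₁ − p₀) / p₁.
PN = (0.74 − 0.138) / 0.74 = 0.602 / 0.74 ≈ 0.8135

PN ≈ 0.814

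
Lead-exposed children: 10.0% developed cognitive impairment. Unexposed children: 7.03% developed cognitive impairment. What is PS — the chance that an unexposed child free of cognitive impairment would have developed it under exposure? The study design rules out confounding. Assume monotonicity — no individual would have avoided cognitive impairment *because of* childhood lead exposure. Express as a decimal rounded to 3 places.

PS ≈ 0.032

p₁ = 0.1, p₀ = 0.0703.
Under exogeneity and monotonicity, PS = (p₁ − p₀) / (1 − p₀).
PS = (0.1 − 0.0703) / (1 − 0.0703) = 0.0297 / 0.9297 ≈ 0.0319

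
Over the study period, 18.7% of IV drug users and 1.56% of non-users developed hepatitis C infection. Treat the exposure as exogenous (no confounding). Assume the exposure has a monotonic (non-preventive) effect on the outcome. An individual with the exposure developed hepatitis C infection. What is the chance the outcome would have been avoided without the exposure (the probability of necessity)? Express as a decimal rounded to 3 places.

p₁ = 0.187, p₀ = 0.0156.
Under exogeneity and monotonicity, PN = (p₁ − p₀) / p₁.
PN = (0.187 − 0.0156) / 0.187 = 0.1714 / 0.187 ≈ 0.9166

PN ≈ 0.917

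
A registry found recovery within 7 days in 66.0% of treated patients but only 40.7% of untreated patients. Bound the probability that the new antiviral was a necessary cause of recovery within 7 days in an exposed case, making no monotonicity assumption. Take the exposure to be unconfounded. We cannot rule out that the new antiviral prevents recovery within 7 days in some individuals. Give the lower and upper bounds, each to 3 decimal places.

0.383 ≤ PN ≤ 0.898

p₁ = 0.66, p₀ = 0.407.
Under exogeneity alone the bounds on PN are max{0,(p₁−p₀)/p₁} ≤ PN ≤ min{1,(1−p₀)/p₁}.
  lower = (p₁ − p₀)/p₁ = 0.253 / 0.66 ≈ 0.3833
  upper = min{1, (1 − p₀)/p₁} = 0.593 / 0.66 ≈ 0.8985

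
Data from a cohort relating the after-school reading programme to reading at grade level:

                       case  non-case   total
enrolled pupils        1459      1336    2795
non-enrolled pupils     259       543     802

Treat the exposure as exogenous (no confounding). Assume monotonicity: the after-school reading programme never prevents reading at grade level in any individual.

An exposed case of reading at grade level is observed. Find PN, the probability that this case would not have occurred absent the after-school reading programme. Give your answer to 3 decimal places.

p₁ = P(outcome | exposed) = 1459/2795 = 0.522
p₀ = P(outcome | unexposed) = 259/802 = 0.32294
Under exogeneity and monotonicity, PN = (p₁ − p₀) / p₁.
PN = (0.522 − 0.32294) / 0.522 = 0.19906 / 0.522 ≈ 0.3813

PN ≈ 0.381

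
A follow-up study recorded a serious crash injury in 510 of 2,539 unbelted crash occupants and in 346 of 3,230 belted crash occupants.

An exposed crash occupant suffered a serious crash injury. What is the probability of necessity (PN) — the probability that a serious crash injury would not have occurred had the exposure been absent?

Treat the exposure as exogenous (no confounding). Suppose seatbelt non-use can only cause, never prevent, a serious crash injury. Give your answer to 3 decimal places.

PN ≈ 0.467

p₁ = P(outcome | exposed) = 510/2539 = 0.20087
p₀ = P(outcome | unexposed) = 346/3230 = 0.10712
Under exogeneity and monotonicity, PN = (p₁ − p₀) / p₁.
PN = (0.20087 − 0.10712) / 0.20087 = 0.093746 / 0.20087 ≈ 0.4667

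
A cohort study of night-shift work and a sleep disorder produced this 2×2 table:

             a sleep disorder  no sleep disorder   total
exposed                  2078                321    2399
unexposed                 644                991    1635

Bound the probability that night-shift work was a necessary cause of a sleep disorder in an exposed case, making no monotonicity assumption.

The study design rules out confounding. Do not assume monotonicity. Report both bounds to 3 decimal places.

p₁ = P(outcome | exposed) = 2078/2399 = 0.86619
p₀ = P(outcome | unexposed) = 644/1635 = 0.39388
Under exogeneity alone the bounds on PN are max{0,(p₁−p₀)/p₁} ≤ PN ≤ min{1,(1−p₀)/p₁}.
  lower = (p₁ − p₀)/p₁ = 0.47231 / 0.86619 ≈ 0.5453
  upper = min{1, (1 − p₀)/p₁} = 0.60612 / 0.86619 ≈ 0.6997

0.545 ≤ PN ≤ 0.700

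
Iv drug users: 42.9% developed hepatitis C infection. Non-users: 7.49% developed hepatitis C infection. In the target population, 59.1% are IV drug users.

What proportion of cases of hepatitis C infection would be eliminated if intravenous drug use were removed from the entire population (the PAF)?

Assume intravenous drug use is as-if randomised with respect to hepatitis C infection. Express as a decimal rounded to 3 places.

PAF ≈ 0.736

p₁ = 0.429, p₀ = 0.0749.
Overall risk P(Y=1) = π·p₁ + (1−π)·p₀ = 0.591×0.429 + 0.409×0.0749 = 0.28417.
Under exogeneity, PAF = [P(Y=1) − p₀] / P(Y=1).
PAF = (0.28417 − 0.0749) / 0.28417 ≈ 0.7364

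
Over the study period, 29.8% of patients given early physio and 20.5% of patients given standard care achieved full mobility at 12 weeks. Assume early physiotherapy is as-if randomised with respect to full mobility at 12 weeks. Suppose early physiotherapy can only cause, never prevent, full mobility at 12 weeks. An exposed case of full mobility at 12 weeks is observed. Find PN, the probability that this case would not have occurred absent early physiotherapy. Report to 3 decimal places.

PN ≈ 0.312

p₁ = 0.298, p₀ = 0.205.
Under exogeneity and monotonicity, PN = (p₁ − p₀) / p₁.
PN = (0.298 − 0.205) / 0.298 = 0.093 / 0.298 ≈ 0.3121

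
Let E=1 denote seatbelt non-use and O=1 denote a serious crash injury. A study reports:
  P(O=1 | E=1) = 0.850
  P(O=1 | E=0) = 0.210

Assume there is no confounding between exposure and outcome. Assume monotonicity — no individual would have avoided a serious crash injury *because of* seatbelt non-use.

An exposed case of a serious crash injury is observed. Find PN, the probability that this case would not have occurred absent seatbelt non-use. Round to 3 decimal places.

Let p₁ = 0.85, p₀ = 0.21.
Under exogeneity and monotonicity, PN = (p₁ − p₀) / p₁.
PN = (0.85 − 0.21) / 0.85 = 0.64 / 0.85 ≈ 0.7529

PN ≈ 0.753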